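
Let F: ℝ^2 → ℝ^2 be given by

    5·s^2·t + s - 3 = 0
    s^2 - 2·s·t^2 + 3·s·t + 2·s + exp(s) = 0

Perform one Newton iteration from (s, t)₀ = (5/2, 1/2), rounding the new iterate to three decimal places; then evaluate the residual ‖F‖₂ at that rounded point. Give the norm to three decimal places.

8.819

At (5/2, 1/2): F = (15.125, 25.93249).
Jacobian J = [[10·s·t + 1, 5·s^2], [2·s - 2·t^2 + 3·t + exp(s) + 2, -4·s·t + 3·s]].
At the point, J = [[13.500, 31.250], [20.18249, 2.500]] (det J = -596.95294).
Solving J·Δ = −F gives Δ = (-1.294, 0.075).
Then the next iterate is (s, t)₁ = (1.206, 0.575).
Re-evaluating at (1.206, 0.575): F = (2.38750, 8.48942), so ‖F‖₂ = 8.819.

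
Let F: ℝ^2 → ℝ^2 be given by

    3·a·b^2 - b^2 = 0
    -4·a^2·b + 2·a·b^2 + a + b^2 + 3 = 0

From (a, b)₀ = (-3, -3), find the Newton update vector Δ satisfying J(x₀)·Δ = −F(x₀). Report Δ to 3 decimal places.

(1.074, 1.017)

At (-3, -3): F = (-90.000, 63.000).
Jacobian J = [[3·b^2, 6·a·b - 2·b], [-8·a·b + 2·b^2 + 1, -4·a^2 + 4·a·b + 2·b]].
At the point, J = [[27.000, 60.000], [-53.000, -6.000]] (det J = 3018.000).
Solving J·Δ = −F gives Δ = (1.074, 1.017).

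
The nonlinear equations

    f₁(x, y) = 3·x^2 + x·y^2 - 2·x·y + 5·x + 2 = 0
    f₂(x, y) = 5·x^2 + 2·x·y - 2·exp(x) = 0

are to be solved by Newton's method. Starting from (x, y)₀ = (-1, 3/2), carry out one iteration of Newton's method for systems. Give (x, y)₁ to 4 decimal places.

(-1.0557, 2.3474)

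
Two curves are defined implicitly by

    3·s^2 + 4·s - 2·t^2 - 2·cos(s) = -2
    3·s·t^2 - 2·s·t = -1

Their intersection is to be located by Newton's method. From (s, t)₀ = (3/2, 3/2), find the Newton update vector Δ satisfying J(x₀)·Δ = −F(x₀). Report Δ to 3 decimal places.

(-0.811, -0.341)

At (3/2, 3/2): F = (10.10853, 6.625).
Jacobian J = [[6·s + 2·sin(s) + 4, -4·t], [3·t^2 - 2·t, 6·s·t - 2·s]].
At the point, J = [[14.99499, -6.000], [3.750, 10.500]] (det J = 179.94739).
Solving J·Δ = −F gives Δ = (-0.811, -0.341).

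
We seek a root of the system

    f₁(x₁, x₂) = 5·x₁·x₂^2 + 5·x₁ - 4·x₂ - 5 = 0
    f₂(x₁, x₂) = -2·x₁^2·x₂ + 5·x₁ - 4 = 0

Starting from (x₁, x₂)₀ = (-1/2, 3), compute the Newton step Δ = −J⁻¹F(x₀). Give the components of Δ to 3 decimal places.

At (-1/2, 3): F = (-42.000, -8.000).
Jacobian J = [[5·x₂^2 + 5, 10·x₁·x₂ - 4], [-4·x₁·x₂ + 5, -2·x₁^2]].
At the point, J = [[50.000, -19.000], [11.000, -0.500]] (det J = 184.000).
Solving J·Δ = −F gives Δ = (0.712, -0.337).

(0.712, -0.337)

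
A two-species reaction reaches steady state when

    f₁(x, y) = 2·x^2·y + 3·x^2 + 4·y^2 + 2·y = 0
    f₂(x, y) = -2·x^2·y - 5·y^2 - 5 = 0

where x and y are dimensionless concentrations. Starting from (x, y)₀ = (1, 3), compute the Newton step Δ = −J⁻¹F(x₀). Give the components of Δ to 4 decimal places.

At (1, 3): F = (51.0000, -56.0000).
Jacobian J = [[4·x·y + 6·x, 2·x^2 + 8·y + 2], [-4·x·y, -2·x^2 - 10·y]].
At the point, J = [[18.0000, 28.0000], [-12.0000, -32.0000]] (det J = -240.0000).
Solving J·Δ = −F gives Δ = (-0.2667, -1.6500).

(-0.2667, -1.6500)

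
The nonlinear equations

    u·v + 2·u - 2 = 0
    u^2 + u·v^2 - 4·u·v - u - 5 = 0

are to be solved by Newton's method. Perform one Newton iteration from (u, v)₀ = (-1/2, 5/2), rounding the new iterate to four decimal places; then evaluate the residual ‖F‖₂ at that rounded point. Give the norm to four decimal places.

At (-1/2, 5/2): F = (-4.2500, -2.3750).
Jacobian J = [[v + 2, u], [2·u + v^2 - 4·v - 1, 2·u·v - 4·u]].
At the point, J = [[4.5000, -0.5000], [-5.7500, -0.5000]] (det J = -5.1250).
Solving J·Δ = −F gives Δ = (0.1829, -6.8537).
Then the next iterate is (u, v)₁ = (-0.3171, -4.3537).
Re-evaluating at (-0.3171, -4.3537): F = (-1.253642, -16.115117), so ‖F‖₂ = 16.1638.

16.1638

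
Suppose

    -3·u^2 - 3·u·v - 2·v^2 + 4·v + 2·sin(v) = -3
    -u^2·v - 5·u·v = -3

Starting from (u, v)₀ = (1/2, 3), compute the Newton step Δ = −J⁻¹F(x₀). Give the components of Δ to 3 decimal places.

At (1/2, 3): F = (-7.96776, -5.250).
Jacobian J = [[-6·u - 3·v, -3·u - 4·v + 2·cos(v) + 4], [-2·u·v - 5·v, -u^2 - 5·u]].
At the point, J = [[-12.000, -11.47998], [-18.000, -2.750]] (det J = -173.63973).
Solving J·Δ = −F gives Δ = (-0.221, -0.463).

(-0.221, -0.463)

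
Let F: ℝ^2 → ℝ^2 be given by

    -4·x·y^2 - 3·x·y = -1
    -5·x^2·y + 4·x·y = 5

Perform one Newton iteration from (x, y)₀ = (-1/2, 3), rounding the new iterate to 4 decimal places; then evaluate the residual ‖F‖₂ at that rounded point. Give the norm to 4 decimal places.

4.7394

At (-1/2, 3): F = (23.5000, -14.7500).
Jacobian J = [[-4·y^2 - 3·y, -8·x·y - 3·x], [-10·x·y + 4·y, -5·x^2 + 4·x]].
At the point, J = [[-45.0000, 13.5000], [27.0000, -3.2500]] (det J = -218.2500).
Solving J·Δ = −F gives Δ = (0.5624, 0.1340).
Then the next iterate is (x, y)₁ = (0.0624, 3.1340).
Re-evaluating at (0.0624, 3.1340): F = (-2.038245, -4.278769), so ‖F‖₂ = 4.7394.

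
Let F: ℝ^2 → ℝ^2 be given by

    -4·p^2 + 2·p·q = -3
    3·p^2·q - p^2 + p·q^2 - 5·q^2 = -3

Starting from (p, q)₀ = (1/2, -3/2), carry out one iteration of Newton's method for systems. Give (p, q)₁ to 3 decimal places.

(0.662, -0.867)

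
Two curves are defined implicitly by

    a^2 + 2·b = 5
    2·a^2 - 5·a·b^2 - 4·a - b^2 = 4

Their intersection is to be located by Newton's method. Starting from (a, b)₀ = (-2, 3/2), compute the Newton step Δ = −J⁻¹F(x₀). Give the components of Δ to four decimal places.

(-0.1707, -1.3415)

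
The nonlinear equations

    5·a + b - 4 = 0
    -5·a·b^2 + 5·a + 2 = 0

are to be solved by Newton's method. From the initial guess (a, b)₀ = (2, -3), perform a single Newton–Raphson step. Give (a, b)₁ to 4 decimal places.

(1.2412, -2.2059)

At (2, -3): F = (3.0000, -78.0000).
Jacobian J = [[5, 1], [-5·b^2 + 5, -10·a·b]].
At the point, J = [[5.0000, 1.0000], [-40.0000, 60.0000]] (det J = 340.0000).
Solving J·Δ = −F gives Δ = (-0.7588, 0.7941).
Then the next iterate is (a, b)₁ = (1.2412, -2.2059).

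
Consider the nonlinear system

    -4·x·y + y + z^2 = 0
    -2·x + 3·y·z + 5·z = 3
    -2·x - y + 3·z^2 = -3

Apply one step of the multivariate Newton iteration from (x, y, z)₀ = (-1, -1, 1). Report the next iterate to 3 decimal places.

At (-1, -1, 1): F = (-4.000, 1.000, 9.000).
Jacobian J = [[-4·y, -4·x + 1, 2·z], [-2, 3·z, 3·y + 5], [-2, -1, 6·z]].
At the point, J = [[4.000, 5.000, 2.000], [-2.000, 3.000, 2.000], [-2.000, -1.000, 6.000]] (det J = 136.000).
Solving J·Δ = −F gives Δ = (0.559, 0.824, -1.176).
Then the next iterate is (x, y, z)₁ = (-0.441, -0.176, -0.176).

(-0.441, -0.176, -0.176)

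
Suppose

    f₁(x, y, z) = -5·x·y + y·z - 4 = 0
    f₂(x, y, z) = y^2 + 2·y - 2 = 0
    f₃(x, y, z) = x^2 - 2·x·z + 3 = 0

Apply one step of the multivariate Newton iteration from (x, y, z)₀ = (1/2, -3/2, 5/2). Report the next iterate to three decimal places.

(0.880, -4.250, 1.731)

At (1/2, -3/2, 5/2): F = (-4.000, -2.750, 0.750).
Jacobian J = [[-5·y, -5·x + z, y], [0, 2·y + 2, 0], [2·x - 2·z, 0, -2·x]].
At the point, J = [[7.500, 0.000, -1.500], [0.000, -1.000, 0.000], [-4.000, 0.000, -1.000]] (det J = 13.500).
Solving J·Δ = −F gives Δ = (0.380, -2.750, -0.769).
Then the next iterate is (x, y, z)₁ = (0.880, -4.250, 1.731).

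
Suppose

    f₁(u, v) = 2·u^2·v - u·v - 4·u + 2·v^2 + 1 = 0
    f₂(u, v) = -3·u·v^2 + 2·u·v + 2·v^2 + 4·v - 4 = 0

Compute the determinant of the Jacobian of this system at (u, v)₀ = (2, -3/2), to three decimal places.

-290.000

J = [[4·u·v - v - 4, 2·u^2 - u + 4·v], [-3·v^2 + 2·v, -6·u·v + 2·u + 4·v + 4]].
At the point, J = [[-14.500, 0.000], [-9.750, 20.000]].
det J = -290.000.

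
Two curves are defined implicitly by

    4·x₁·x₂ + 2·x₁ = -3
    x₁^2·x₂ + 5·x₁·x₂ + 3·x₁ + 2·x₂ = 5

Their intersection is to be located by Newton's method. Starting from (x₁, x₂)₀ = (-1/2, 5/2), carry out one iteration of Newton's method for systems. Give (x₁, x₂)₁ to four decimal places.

(0.0870, 4.5217)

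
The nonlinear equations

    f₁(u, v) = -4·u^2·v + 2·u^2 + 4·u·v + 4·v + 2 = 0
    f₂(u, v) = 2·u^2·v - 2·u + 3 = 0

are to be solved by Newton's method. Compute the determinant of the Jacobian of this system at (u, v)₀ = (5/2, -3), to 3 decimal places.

373.000

J = [[-8·u·v + 4·u + 4·v, -4·u^2 + 4·u + 4], [4·u·v - 2, 2·u^2]].
At the point, J = [[58.000, -11.000], [-32.000, 12.500]].
det J = 373.000.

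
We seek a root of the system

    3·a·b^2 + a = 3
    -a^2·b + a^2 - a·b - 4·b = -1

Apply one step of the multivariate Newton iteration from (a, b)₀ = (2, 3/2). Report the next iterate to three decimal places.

(5.793, -0.828)

At (2, 3/2): F = (12.500, -10.000).
Jacobian J = [[3·b^2 + 1, 6·a·b], [-2·a·b + 2·a - b, -a^2 - a - 4]].
At the point, J = [[7.750, 18.000], [-3.500, -10.000]] (det J = -14.500).
Solving J·Δ = −F gives Δ = (3.793, -2.328).
Then the next iterate is (a, b)₁ = (5.793, -0.828).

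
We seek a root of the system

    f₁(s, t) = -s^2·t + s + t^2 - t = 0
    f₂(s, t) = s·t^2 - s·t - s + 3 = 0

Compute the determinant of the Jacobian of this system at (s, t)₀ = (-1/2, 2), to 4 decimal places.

-7.2500

J = [[-2·s·t + 1, -s^2 + 2·t - 1], [t^2 - t - 1, 2·s·t - s]].
At the point, J = [[3.0000, 2.7500], [1.0000, -1.5000]].
det J = -7.2500.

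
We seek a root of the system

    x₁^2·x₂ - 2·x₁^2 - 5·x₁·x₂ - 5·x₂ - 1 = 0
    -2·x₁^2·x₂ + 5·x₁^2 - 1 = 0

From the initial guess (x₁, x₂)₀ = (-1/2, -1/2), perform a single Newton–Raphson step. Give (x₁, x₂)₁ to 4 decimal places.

At (-1/2, -1/2): F = (-0.3750, 0.5000).
Jacobian J = [[2·x₁·x₂ - 4·x₁ - 5·x₂, x₁^2 - 5·x₁ - 5], [-4·x₁·x₂ + 10·x₁, -2·x₁^2]].
At the point, J = [[5.0000, -2.2500], [-6.0000, -0.5000]] (det J = -16.0000).
Solving J·Δ = −F gives Δ = (0.0820, 0.0156).
Then the next iterate is (x₁, x₂)₁ = (-0.4180, -0.4844).

(-0.4180, -0.4844)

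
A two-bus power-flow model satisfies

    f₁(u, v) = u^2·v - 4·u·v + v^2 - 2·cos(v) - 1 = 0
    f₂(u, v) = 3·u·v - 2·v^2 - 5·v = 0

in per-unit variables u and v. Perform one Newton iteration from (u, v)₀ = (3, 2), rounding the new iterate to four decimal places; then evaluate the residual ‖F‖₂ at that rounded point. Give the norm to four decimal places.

0.4482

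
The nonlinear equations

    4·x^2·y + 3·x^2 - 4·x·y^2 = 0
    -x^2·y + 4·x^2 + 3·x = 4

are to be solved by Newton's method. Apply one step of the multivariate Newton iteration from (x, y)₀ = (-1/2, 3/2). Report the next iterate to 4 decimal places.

At (-1/2, 3/2): F = (6.7500, -4.8750).
Jacobian J = [[8·x·y + 6·x - 4·y^2, 4·x^2 - 8·x·y], [-2·x·y + 8·x + 3, -x^2]].
At the point, J = [[-18.0000, 7.0000], [0.5000, -0.2500]] (det J = 1.0000).
Solving J·Δ = −F gives Δ = (-32.4375, -84.3750).
Then the next iterate is (x, y)₁ = (-32.9375, -82.8750).

(-32.9375, -82.8750)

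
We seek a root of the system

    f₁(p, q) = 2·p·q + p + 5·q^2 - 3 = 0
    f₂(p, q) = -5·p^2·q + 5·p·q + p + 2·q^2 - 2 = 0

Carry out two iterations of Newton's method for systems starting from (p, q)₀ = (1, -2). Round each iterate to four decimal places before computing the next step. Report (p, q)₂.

(0.9111, -0.9145)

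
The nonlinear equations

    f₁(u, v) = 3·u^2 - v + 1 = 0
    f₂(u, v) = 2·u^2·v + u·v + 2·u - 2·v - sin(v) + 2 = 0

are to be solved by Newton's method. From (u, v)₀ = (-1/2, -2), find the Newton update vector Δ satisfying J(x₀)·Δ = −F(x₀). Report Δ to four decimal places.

(0.0034, 3.7397)

At (-1/2, -2): F = (3.7500, 5.909297).
Jacobian J = [[6·u, -1], [4·u·v + v + 2, 2·u^2 + u - cos(v) - 2]].
At the point, J = [[-3.0000, -1.0000], [4.0000, -1.583853]] (det J = 8.751559).
Solving J·Δ = −F gives Δ = (0.0034, 3.7397).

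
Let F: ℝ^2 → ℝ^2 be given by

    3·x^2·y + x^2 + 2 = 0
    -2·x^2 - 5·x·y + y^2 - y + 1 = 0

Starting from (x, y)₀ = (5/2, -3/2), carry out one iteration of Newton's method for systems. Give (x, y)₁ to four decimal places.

(2.1374, -0.7784)

At (5/2, -3/2): F = (-19.8750, 11.0000).
Jacobian J = [[6·x·y + 2·x, 3·x^2], [-4·x - 5·y, -5·x + 2·y - 1]].
At the point, J = [[-17.5000, 18.7500], [-2.5000, -16.5000]] (det J = 335.6250).
Solving J·Δ = −F gives Δ = (-0.3626, 0.7216).
Then the next iterate is (x, y)₁ = (2.1374, -0.7784).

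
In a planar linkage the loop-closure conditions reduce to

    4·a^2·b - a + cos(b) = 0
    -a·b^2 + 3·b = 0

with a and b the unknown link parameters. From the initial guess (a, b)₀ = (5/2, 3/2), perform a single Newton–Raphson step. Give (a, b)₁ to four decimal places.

(0.7899, 2.1051)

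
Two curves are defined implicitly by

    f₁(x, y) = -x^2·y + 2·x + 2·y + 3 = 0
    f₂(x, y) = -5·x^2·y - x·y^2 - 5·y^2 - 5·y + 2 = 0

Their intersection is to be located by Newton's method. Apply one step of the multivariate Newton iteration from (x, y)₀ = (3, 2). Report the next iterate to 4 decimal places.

(4.3441, -0.6344)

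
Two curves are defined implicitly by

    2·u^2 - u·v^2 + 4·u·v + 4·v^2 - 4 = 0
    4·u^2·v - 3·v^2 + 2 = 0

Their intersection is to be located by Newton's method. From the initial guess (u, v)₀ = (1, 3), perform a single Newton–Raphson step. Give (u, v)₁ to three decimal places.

(0.629, 1.436)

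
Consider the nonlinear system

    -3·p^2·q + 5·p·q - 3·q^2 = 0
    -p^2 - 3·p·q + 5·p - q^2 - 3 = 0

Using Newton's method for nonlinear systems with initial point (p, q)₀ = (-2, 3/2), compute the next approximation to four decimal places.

At (-2, 3/2): F = (-39.7500, -10.2500).
Jacobian J = [[-6·p·q + 5·q, -3·p^2 + 5·p - 6·q], [-2·p - 3·q + 5, -3·p - 2·q]].
At the point, J = [[25.5000, -31.0000], [4.5000, 3.0000]] (det J = 216.0000).
Solving J·Δ = −F gives Δ = (2.0231, 0.3819).
Then the next iterate is (p, q)₁ = (0.0231, 1.8819).

(0.0231, 1.8819)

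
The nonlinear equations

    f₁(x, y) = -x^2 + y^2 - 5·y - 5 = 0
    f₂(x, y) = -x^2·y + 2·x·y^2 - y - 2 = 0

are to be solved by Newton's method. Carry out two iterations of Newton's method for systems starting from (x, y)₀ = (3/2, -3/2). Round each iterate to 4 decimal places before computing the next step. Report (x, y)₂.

(0.6872, -0.9041)

At (3/2, -3/2): F = (2.5000, 9.6250).
Jacobian J = [[-2·x, 2·y - 5], [-2·x·y + 2·y^2, -x^2 + 4·x·y - 1]].
At the point, J = [[-3.0000, -8.0000], [9.0000, -12.2500]] (det J = 108.7500).
Solving J·Δ = −F gives Δ = (-0.4264, 0.4724).
Then the next iterate is (x, y)₁ = (1.0736, -1.0276).
Round to (1.0736, -1.0276) and repeat: F = (0.041345, 2.479390), J = [[-2.1472, -7.0552], [4.318386, -6.565542]].
Δ = (-0.3864, 0.1235), so (x, y)₂ = (0.6872, -0.9041).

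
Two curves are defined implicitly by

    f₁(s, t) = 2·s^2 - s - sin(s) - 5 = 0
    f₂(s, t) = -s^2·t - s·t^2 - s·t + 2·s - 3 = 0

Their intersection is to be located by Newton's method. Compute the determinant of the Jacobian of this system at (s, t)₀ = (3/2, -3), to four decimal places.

25.8786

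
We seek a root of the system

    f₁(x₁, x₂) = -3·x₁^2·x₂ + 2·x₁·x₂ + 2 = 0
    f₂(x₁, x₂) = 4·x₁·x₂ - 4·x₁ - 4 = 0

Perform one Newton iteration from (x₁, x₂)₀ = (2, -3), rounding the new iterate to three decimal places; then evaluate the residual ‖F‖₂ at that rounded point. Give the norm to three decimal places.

49.795

At (2, -3): F = (26.000, -36.000).
Jacobian J = [[-6·x₁·x₂ + 2·x₂, -3·x₁^2 + 2·x₁], [4·x₂ - 4, 4·x₁]].
At the point, J = [[30.000, -8.000], [-16.000, 8.000]] (det J = 112.000).
Solving J·Δ = −F gives Δ = (0.714, 5.929).
Then the next iterate is (x₁, x₂)₁ = (2.714, 2.929).
Re-evaluating at (2.714, 2.929): F = (-46.82464, 16.94122), so ‖F‖₂ = 49.795.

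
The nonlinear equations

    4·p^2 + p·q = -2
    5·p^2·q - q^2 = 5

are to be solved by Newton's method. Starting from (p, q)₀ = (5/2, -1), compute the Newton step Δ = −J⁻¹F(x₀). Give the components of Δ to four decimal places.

At (5/2, -1): F = (24.5000, -37.2500).
Jacobian J = [[8·p + q, p], [10·p·q, 5·p^2 - 2·q]].
At the point, J = [[19.0000, 2.5000], [-25.0000, 33.2500]] (det J = 694.2500).
Solving J·Δ = −F gives Δ = (-1.3075, 0.1372).

(-1.3075, 0.1372)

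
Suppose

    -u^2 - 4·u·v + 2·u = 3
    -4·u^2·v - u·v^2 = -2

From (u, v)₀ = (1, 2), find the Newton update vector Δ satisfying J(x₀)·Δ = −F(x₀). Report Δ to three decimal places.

At (1, 2): F = (-10.000, -10.000).
Jacobian J = [[-2·u - 4·v + 2, -4·u], [-8·u·v - v^2, -4·u^2 - 2·u·v]].
At the point, J = [[-8.000, -4.000], [-20.000, -8.000]] (det J = -16.000).
Solving J·Δ = −F gives Δ = (2.500, -7.500).

(2.500, -7.500)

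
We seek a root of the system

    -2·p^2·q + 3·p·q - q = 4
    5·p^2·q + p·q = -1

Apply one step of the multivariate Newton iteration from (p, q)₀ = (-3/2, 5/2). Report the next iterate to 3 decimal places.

(-1.722, -0.900)

At (-3/2, 5/2): F = (-29.000, 25.375).
Jacobian J = [[-4·p·q + 3·q, -2·p^2 + 3·p - 1], [10·p·q + q, 5·p^2 + p]].
At the point, J = [[22.500, -10.000], [-35.000, 9.750]] (det J = -130.625).
Solving J·Δ = −F gives Δ = (-0.222, -3.400).
Then the next iterate is (p, q)₁ = (-1.722, -0.900).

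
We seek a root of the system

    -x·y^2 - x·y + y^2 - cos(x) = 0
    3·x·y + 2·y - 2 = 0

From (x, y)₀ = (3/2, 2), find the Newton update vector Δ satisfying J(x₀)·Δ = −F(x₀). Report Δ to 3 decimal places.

(0.481, -2.136)

At (3/2, 2): F = (-5.07074, 11.000).
Jacobian J = [[-y^2 - y + sin(x), -2·x·y - x + 2·y], [3·y, 3·x + 2]].
At the point, J = [[-5.00251, -3.500], [6.000, 6.500]] (det J = -11.51628).
Solving J·Δ = −F gives Δ = (0.481, -2.136).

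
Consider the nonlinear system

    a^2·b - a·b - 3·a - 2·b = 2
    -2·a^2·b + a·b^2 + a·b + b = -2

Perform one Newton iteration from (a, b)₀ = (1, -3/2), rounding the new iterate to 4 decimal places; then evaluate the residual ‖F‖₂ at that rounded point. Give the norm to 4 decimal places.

At (1, -3/2): F = (-2.0000, 4.2500).
Jacobian J = [[2·a·b - b - 3, a^2 - a - 2], [-4·a·b + b^2 + b, -2·a^2 + 2·a·b + a + 1]].
At the point, J = [[-4.5000, -2.0000], [6.7500, -3.0000]] (det J = 27.0000).
Solving J·Δ = −F gives Δ = (-0.5370, 0.2083).
Then the next iterate is (a, b)₁ = (0.4630, -1.2917).
Re-evaluating at (0.4630, -1.2917): F = (-0.484443, 1.436554), so ‖F‖₂ = 1.5160.

1.5160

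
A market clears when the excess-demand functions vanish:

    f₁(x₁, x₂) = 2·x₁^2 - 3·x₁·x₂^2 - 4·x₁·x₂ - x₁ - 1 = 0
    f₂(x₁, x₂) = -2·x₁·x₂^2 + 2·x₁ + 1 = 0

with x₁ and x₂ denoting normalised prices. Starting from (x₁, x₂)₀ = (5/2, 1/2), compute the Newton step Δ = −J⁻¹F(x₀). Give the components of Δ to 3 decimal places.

At (5/2, 1/2): F = (2.125, 4.750).
Jacobian J = [[4·x₁ - 3·x₂^2 - 4·x₂ - 1, -6·x₁·x₂ - 4·x₁], [-2·x₂^2 + 2, -4·x₁·x₂]].
At the point, J = [[6.250, -17.500], [1.500, -5.000]] (det J = -5.000).
Solving J·Δ = −F gives Δ = (14.500, 5.300).

(14.500, 5.300)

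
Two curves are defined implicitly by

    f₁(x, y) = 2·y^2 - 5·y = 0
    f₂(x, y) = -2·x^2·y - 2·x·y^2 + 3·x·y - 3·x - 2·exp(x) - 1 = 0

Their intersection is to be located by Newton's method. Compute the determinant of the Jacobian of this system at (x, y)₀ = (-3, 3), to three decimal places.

J = [[0, 4·y - 5], [-4·x·y - 2·y^2 + 3·y - 2·exp(x) - 3, -2·x^2 - 4·x·y + 3·x]].
At the point, J = [[0.000, 7.000], [23.90043, 9.000]].
det J = -167.303.

-167.303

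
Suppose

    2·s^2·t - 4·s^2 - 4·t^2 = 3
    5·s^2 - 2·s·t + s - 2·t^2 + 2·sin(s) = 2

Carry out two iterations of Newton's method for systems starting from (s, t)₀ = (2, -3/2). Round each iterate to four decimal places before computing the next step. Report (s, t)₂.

At (2, -3/2): F = (-40.0000, 23.318595).
Jacobian J = [[4·s·t - 8·s, 2·s^2 - 8·t], [10·s - 2·t + 2·cos(s) + 1, -2·s - 4·t]].
At the point, J = [[-28.0000, 20.0000], [23.167706, 2.0000]] (det J = -519.354127).
Solving J·Δ = −F gives Δ = (-1.0520, 0.5272).
Then the next iterate is (s, t)₁ = (0.9480, -0.9728).
Round to (0.9480, -0.9728) and repeat: F = (-12.128694, 5.017770), J = [[-11.272858, 9.579808], [13.592218, 1.9952]].
Δ = (-0.4733, 0.7092), so (s, t)₂ = (0.4747, -0.2636).

(0.4747, -0.2636)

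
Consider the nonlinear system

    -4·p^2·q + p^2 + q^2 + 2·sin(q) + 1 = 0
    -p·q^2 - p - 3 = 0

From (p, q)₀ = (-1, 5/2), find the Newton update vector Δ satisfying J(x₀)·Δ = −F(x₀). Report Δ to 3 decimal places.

(0.002, -0.847)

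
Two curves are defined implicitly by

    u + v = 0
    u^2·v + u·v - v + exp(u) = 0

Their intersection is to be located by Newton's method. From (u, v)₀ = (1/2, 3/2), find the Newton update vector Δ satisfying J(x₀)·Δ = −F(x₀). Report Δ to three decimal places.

(-0.362, -1.638)

At (1/2, 3/2): F = (2.000, 1.27372).
Jacobian J = [[1, 1], [2·u·v + v + exp(u), u^2 + u - 1]].
At the point, J = [[1.000, 1.000], [4.64872, -0.250]] (det J = -4.89872).
Solving J·Δ = −F gives Δ = (-0.362, -1.638).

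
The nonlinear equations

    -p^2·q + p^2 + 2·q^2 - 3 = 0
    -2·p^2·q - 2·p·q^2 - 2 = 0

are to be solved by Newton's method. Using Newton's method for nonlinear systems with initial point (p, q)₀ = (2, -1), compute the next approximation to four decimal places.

At (2, -1): F = (7.0000, 2.0000).
Jacobian J = [[-2·p·q + 2·p, -p^2 + 4·q], [-4·p·q - 2·q^2, -2·p^2 - 4·p·q]].
At the point, J = [[8.0000, -8.0000], [6.0000, 0.0000]] (det J = 48.0000).
Solving J·Δ = −F gives Δ = (-0.3333, 0.5417).
Then the next iterate is (p, q)₁ = (1.6667, -0.4583).

(1.6667, -0.4583)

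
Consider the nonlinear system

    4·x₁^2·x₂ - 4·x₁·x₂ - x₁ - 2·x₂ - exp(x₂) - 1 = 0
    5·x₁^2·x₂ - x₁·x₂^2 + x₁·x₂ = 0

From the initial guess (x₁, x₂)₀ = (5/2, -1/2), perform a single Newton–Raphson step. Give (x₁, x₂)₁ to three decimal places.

(1.466, -0.395)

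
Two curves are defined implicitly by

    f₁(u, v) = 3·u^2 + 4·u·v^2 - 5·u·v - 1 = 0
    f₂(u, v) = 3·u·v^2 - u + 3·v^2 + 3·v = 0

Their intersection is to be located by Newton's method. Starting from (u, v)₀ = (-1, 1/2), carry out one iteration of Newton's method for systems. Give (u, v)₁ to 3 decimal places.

At (-1, 1/2): F = (3.500, 2.500).
Jacobian J = [[6·u + 4·v^2 - 5·v, 8·u·v - 5·u], [3·v^2 - 1, 6·u·v + 6·v + 3]].
At the point, J = [[-7.500, 1.000], [-0.250, 3.000]] (det J = -22.250).
Solving J·Δ = −F gives Δ = (0.360, -0.803).
Then the next iterate is (u, v)₁ = (-0.640, -0.303).

(-0.640, -0.303)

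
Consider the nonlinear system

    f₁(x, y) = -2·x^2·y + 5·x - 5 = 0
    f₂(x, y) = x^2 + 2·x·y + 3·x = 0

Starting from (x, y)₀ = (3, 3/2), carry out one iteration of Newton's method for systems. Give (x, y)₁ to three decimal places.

(0.217, 2.565)

At (3, 3/2): F = (-17.000, 27.000).
Jacobian J = [[-4·x·y + 5, -2·x^2], [2·x + 2·y + 3, 2·x]].
At the point, J = [[-13.000, -18.000], [12.000, 6.000]] (det J = 138.000).
Solving J·Δ = −F gives Δ = (-2.783, 1.065).
Then the next iterate is (x, y)₁ = (0.217, 2.565).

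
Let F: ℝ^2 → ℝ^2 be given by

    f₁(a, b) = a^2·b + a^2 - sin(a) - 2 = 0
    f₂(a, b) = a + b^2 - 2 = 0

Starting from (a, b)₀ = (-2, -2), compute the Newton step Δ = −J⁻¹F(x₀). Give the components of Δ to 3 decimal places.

(0.940, 0.235)

At (-2, -2): F = (-5.09070, 0.000).
Jacobian J = [[2·a·b + 2·a - cos(a), a^2], [1, 2·b]].
At the point, J = [[4.41615, 4.000], [1.000, -4.000]] (det J = -21.66459).
Solving J·Δ = −F gives Δ = (0.940, 0.235).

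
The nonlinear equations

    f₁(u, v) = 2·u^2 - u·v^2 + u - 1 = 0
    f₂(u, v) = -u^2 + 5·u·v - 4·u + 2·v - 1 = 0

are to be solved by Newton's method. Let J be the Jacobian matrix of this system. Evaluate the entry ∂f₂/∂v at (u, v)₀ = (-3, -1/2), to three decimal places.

∂f₂/∂v = 5·u + 2.
At (-3, -1/2) this is -13.000.

-13.000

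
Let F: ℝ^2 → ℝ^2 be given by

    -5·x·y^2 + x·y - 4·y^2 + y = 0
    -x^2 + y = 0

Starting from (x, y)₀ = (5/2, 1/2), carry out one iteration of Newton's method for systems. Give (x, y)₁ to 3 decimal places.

(1.327, 0.385)

At (5/2, 1/2): F = (-2.375, -5.750).
Jacobian J = [[-5·y^2 + y, -10·x·y + x - 8·y + 1], [-2·x, 1]].
At the point, J = [[-0.750, -13.000], [-5.000, 1.000]] (det J = -65.750).
Solving J·Δ = −F gives Δ = (-1.173, -0.115).
Then the next iterate is (x, y)₁ = (1.327, 0.385).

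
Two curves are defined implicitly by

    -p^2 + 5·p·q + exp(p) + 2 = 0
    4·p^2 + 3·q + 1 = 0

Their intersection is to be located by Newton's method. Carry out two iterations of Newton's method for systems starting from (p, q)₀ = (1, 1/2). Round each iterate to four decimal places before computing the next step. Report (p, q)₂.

At (1, 1/2): F = (6.218282, 6.5000).
Jacobian J = [[-2·p + 5·q + exp(p), 5·p], [8·p, 3]].
At the point, J = [[3.218282, 5.0000], [8.0000, 3.0000]] (det J = -30.345155).
Solving J·Δ = −F gives Δ = (-0.4563, -0.9500).
Then the next iterate is (p, q)₁ = (0.5437, -0.4500).
Round to (0.5437, -0.4500) and repeat: F = (2.203433, 0.832439), J = [[-1.615032, 2.7185], [4.3496, 3.0000]].
Δ = (0.2608, -0.6556), so (p, q)₂ = (0.8045, -1.1056).

(0.8045, -1.1056)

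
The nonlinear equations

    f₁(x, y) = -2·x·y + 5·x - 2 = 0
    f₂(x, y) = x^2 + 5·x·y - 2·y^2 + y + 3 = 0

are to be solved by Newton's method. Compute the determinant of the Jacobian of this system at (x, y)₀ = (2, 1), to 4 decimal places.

J = [[-2·y + 5, -2·x], [2·x + 5·y, 5·x - 4·y + 1]].
At the point, J = [[3.0000, -4.0000], [9.0000, 7.0000]].
det J = 57.0000.

57.0000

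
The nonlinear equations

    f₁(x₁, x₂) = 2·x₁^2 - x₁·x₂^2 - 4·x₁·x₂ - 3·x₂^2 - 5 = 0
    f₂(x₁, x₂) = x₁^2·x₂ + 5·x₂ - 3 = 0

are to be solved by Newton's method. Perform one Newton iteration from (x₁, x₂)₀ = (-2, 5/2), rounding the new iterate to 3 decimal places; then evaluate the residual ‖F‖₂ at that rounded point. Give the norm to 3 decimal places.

5.030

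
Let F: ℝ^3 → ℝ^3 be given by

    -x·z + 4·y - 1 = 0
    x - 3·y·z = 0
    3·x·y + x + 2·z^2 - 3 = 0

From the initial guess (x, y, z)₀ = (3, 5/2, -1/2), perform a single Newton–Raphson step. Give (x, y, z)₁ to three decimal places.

(2.816, 0.211, -0.082)

At (3, 5/2, -1/2): F = (10.500, 6.750, 23.000).
Jacobian J = [[-z, 4, -x], [1, -3·z, -3·y], [3·y + 1, 3·x, 4·z]].
At the point, J = [[0.500, 4.000, -3.000], [1.000, 1.500, -7.500], [8.500, 9.000, -2.000]] (det J = -203.500).
Solving J·Δ = −F gives Δ = (-0.184, -2.289, 0.418).
Then the next iterate is (x, y, z)₁ = (2.816, 0.211, -0.082).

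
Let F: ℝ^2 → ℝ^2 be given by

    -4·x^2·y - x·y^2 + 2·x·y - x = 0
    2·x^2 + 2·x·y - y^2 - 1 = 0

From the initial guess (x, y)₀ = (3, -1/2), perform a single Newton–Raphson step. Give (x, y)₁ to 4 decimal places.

(1.7680, -0.5282)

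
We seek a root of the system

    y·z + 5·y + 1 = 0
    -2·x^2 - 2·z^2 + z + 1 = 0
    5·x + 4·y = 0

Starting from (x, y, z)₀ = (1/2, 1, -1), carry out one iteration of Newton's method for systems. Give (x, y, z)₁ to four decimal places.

At (1/2, 1, -1): F = (5.0000, -2.5000, 6.5000).
Jacobian J = [[0, z + 5, y], [-4·x, 0, -4·z + 1], [5, 4, 0]].
At the point, J = [[0.0000, 4.0000, 1.0000], [-2.0000, 0.0000, 5.0000], [5.0000, 4.0000, 0.0000]] (det J = 92.0000).
Solving J·Δ = −F gives Δ = (-0.2174, -1.3533, 0.4130).
Then the next iterate is (x, y, z)₁ = (0.2826, -0.3533, -0.5870).

(0.2826, -0.3533, -0.5870)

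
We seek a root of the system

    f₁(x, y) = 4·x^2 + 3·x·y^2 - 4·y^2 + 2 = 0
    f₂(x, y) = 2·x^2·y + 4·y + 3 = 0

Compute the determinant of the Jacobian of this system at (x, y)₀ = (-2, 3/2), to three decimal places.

J = [[8·x + 3·y^2, 6·x·y - 8·y], [4·x·y, 2·x^2 + 4]].
At the point, J = [[-9.250, -30.000], [-12.000, 12.000]].
det J = -471.000.

-471.000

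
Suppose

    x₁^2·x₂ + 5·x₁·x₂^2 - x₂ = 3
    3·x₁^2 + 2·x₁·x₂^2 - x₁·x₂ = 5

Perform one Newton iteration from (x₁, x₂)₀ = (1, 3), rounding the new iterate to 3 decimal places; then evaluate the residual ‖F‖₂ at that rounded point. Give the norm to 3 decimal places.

At (1, 3): F = (42.000, 13.000).
Jacobian J = [[2·x₁·x₂ + 5·x₂^2, x₁^2 + 10·x₁·x₂ - 1], [6·x₁ + 2·x₂^2 - x₂, 4·x₁·x₂ - x₁]].
At the point, J = [[51.000, 30.000], [21.000, 11.000]] (det J = -69.000).
Solving J·Δ = −F gives Δ = (1.043, -3.174).
Then the next iterate is (x₁, x₂)₁ = (2.043, -0.174).
Re-evaluating at (2.043, -0.174): F = (-3.24298, 8.00074), so ‖F‖₂ = 8.633.

8.633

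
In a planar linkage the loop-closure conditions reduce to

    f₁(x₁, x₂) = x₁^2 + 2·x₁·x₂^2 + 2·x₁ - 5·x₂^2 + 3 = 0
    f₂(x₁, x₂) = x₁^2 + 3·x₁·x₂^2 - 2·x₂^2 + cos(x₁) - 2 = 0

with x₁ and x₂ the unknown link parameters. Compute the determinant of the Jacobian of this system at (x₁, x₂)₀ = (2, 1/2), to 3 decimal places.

29.841

J = [[2·x₁ + 2·x₂^2 + 2, 4·x₁·x₂ - 10·x₂], [2·x₁ + 3·x₂^2 - sin(x₁), 6·x₁·x₂ - 4·x₂]].
At the point, J = [[6.500, -1.000], [3.84070, 4.000]].
det J = 29.841.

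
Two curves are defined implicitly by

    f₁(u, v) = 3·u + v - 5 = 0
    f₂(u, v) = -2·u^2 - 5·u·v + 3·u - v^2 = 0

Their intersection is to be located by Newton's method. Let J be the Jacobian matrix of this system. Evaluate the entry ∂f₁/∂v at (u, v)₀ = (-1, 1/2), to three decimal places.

∂f₁/∂v = 1.
At (-1, 1/2) this is 1.000.

1.000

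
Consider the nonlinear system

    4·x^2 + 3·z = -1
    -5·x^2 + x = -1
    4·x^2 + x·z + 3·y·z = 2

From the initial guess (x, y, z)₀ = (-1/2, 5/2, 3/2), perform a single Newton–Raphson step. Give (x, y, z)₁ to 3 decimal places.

At (-1/2, 5/2, 3/2): F = (6.500, -0.750, 9.500).
Jacobian J = [[8·x, 0, 3], [-10·x + 1, 0, 0], [8·x + z, 3·z, x + 3·y]].
At the point, J = [[-4.000, 0.000, 3.000], [6.000, 0.000, 0.000], [-2.500, 4.500, 7.000]] (det J = 81.000).
Solving J·Δ = −F gives Δ = (0.125, 1.069, -2.000).
Then the next iterate is (x, y, z)₁ = (-0.375, 3.569, -0.500).

(-0.375, 3.569, -0.500)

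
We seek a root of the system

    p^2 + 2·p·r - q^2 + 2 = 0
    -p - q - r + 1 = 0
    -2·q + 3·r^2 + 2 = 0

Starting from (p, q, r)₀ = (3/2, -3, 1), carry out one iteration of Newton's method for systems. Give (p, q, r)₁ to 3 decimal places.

At (3/2, -3, 1): F = (-1.750, 1.500, 11.000).
Jacobian J = [[2·p + 2·r, -2·q, 2·p], [-1, -1, -1], [0, -2, 6·r]].
At the point, J = [[5.000, 6.000, 3.000], [-1.000, -1.000, -1.000], [0.000, -2.000, 6.000]] (det J = 2.000).
Solving J·Δ = −F gives Δ = (41.000, -28.250, -11.250).
Then the next iterate is (p, q, r)₁ = (42.500, -31.250, -10.250).

(42.500, -31.250, -10.250)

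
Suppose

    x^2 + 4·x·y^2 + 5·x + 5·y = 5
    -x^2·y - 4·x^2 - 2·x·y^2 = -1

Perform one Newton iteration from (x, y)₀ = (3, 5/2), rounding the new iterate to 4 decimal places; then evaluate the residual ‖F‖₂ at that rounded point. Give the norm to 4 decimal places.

At (3, 5/2): F = (106.5000, -95.0000).
Jacobian J = [[2·x + 4·y^2 + 5, 8·x·y + 5], [-2·x·y - 8·x - 2·y^2, -x^2 - 4·x·y]].
At the point, J = [[36.0000, 65.0000], [-51.5000, -39.0000]] (det J = 1943.5000).
Solving J·Δ = −F gives Δ = (-1.0401, -1.0624).
Then the next iterate is (x, y)₁ = (1.9599, 1.4376).
Re-evaluating at (1.9599, 1.4376): F = (32.030760, -27.987979), so ‖F‖₂ = 42.5358.

42.5358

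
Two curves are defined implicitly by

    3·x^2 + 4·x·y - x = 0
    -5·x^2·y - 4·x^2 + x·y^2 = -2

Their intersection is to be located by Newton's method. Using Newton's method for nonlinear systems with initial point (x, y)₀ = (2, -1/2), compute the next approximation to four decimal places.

At (2, -1/2): F = (6.0000, -3.5000).
Jacobian J = [[6·x + 4·y - 1, 4·x], [-10·x·y - 8·x + y^2, -5·x^2 + 2·x·y]].
At the point, J = [[9.0000, 8.0000], [-5.7500, -22.0000]] (det J = -152.0000).
Solving J·Δ = −F gives Δ = (-0.6842, 0.0197).
Then the next iterate is (x, y)₁ = (1.3158, -0.4803).

(1.3158, -0.4803)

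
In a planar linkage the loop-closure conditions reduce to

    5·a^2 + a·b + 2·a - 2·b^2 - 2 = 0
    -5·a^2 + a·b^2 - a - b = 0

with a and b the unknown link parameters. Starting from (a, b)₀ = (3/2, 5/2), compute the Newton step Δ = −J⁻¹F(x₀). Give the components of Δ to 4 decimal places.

At (3/2, 5/2): F = (3.5000, -5.8750).
Jacobian J = [[10·a + b + 2, a - 4·b], [-10·a + b^2 - 1, 2·a·b - 1]].
At the point, J = [[19.5000, -8.5000], [-9.7500, 6.5000]] (det J = 43.8750).
Solving J·Δ = −F gives Δ = (0.6197, 1.8333).

(0.6197, 1.8333)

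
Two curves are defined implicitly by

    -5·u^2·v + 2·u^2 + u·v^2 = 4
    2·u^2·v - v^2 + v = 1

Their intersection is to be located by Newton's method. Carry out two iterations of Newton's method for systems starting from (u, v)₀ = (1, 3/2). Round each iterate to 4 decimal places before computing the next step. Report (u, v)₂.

At (1, 3/2): F = (-7.2500, 1.2500).
Jacobian J = [[-10·u·v + 4·u + v^2, -5·u^2 + 2·u·v], [4·u·v, 2·u^2 - 2·v + 1]].
At the point, J = [[-8.7500, -2.0000], [6.0000, 0.0000]] (det J = 12.0000).
Solving J·Δ = −F gives Δ = (-0.2083, -2.7135).
Then the next iterate is (u, v)₁ = (0.7917, -1.2135).
Round to (0.7917, -1.2135) and repeat: F = (2.222463, -5.207299), J = [[14.246662, -5.055400], [-3.842912, 4.680578]].
Δ = (0.3369, 1.3892), so (u, v)₂ = (1.1286, 0.1757).

(1.1286, 0.1757)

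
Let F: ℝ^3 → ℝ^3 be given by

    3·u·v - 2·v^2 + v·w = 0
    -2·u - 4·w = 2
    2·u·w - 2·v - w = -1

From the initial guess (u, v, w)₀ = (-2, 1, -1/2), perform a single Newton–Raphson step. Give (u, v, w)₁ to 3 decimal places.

At (-2, 1, -1/2): F = (-8.500, 4.000, 1.500).
Jacobian J = [[3·v, 3·u - 4·v + w, v], [-2, 0, -4], [2·w, -2, 2·u - 1]].
At the point, J = [[3.000, -10.500, 1.000], [-2.000, 0.000, -4.000], [-1.000, -2.000, -5.000]] (det J = 43.000).
Solving J·Δ = −F gives Δ = (2.023, -0.233, -0.012).
Then the next iterate is (u, v, w)₁ = (0.023, 0.767, -0.512).

(0.023, 0.767, -0.512)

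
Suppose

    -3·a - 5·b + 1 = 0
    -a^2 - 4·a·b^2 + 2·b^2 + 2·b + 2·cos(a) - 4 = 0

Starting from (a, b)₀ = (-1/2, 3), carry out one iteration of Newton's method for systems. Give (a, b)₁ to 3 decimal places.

(-1.014, 0.808)

At (-1/2, 3): F = (-12.500, 39.50517).
Jacobian J = [[-3, -5], [-2·a - 4·b^2 - 2·sin(a), -8·a·b + 4·b + 2]].
At the point, J = [[-3.000, -5.000], [-34.04115, 26.000]] (det J = -248.20574).
Solving J·Δ = −F gives Δ = (-0.514, -2.192).
Then the next iterate is (a, b)₁ = (-1.014, 0.808).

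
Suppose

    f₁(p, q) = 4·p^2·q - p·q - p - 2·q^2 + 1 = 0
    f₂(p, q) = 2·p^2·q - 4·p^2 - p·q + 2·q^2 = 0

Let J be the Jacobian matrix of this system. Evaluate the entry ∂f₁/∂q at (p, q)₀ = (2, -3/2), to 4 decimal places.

∂f₁/∂q = 4·p^2 - p - 4·q.
At (2, -3/2) this is 20.0000.

20.0000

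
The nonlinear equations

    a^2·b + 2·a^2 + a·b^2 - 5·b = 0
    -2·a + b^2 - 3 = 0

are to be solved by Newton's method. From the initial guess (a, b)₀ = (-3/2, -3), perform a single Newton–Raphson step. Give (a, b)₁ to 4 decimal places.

(-2.3697, -1.2101)

At (-3/2, -3): F = (-0.7500, 9.0000).
Jacobian J = [[2·a·b + 4·a + b^2, a^2 + 2·a·b - 5], [-2, 2·b]].
At the point, J = [[12.0000, 6.2500], [-2.0000, -6.0000]] (det J = -59.5000).
Solving J·Δ = −F gives Δ = (-0.8697, 1.7899).
Then the next iterate is (a, b)₁ = (-2.3697, -1.2101).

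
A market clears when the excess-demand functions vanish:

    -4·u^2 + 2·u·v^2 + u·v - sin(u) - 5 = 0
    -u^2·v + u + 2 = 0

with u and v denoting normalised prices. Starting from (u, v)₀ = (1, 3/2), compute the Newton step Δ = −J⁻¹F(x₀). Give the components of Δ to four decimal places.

(0.4026, 0.6949)

At (1, 3/2): F = (-3.841471, 1.5000).
Jacobian J = [[-8·u + 2·v^2 + v - cos(u), 4·u·v + u], [-2·u·v + 1, -u^2]].
At the point, J = [[-2.540302, 7.0000], [-2.0000, -1.0000]] (det J = 16.540302).
Solving J·Δ = −F gives Δ = (0.4026, 0.6949).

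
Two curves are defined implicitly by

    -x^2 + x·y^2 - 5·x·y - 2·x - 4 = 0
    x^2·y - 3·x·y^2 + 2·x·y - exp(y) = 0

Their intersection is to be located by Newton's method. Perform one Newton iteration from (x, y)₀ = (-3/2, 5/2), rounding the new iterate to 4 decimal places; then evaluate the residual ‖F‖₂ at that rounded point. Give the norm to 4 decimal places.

26.3333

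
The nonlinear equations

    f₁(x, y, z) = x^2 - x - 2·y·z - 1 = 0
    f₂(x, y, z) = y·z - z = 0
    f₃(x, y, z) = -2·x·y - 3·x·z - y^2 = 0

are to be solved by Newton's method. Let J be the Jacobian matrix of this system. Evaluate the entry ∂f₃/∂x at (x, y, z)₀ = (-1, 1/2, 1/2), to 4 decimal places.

-2.5000

∂f₃/∂x = -2·y - 3·z.
At (-1, 1/2, 1/2) this is -2.5000.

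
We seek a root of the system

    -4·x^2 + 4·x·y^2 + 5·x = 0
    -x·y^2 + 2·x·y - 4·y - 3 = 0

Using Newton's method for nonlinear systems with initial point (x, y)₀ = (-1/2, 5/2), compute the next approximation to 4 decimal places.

At (-1/2, 5/2): F = (-16.0000, -12.3750).
Jacobian J = [[-8·x + 4·y^2 + 5, 8·x·y], [-y^2 + 2·y, -2·x·y + 2·x - 4]].
At the point, J = [[34.0000, -10.0000], [-1.2500, -2.5000]] (det J = -97.5000).
Solving J·Δ = −F gives Δ = (-0.8590, -4.5205).
Then the next iterate is (x, y)₁ = (-1.3590, -2.0205).

(-1.3590, -2.0205)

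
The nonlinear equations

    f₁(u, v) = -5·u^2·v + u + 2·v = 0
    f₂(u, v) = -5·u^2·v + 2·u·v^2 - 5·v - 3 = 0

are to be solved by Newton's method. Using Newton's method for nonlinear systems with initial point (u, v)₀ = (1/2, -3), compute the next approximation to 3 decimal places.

(0.513, -0.945)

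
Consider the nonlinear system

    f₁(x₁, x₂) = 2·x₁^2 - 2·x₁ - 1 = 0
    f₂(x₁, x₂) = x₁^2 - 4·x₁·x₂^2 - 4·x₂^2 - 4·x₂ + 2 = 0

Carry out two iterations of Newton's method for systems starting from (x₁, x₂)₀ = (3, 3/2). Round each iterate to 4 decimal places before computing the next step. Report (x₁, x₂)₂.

At (3, 3/2): F = (11.0000, -31.0000).
Jacobian J = [[4·x₁ - 2, 0], [2·x₁ - 4·x₂^2, -8·x₁·x₂ - 8·x₂ - 4]].
At the point, J = [[10.0000, 0.0000], [-3.0000, -52.0000]] (det J = -520.0000).
Solving J·Δ = −F gives Δ = (-1.1000, -0.5327).
Then the next iterate is (x₁, x₂)₁ = (1.9000, 0.9673).
Round to (1.9000, 0.9673) and repeat: F = (2.4200, -9.112964), J = [[5.6000, 0.0000], [0.057323, -26.441360]].
Δ = (-0.4321, -0.3456), so (x₁, x₂)₂ = (1.4679, 0.6217).

(1.4679, 0.6217)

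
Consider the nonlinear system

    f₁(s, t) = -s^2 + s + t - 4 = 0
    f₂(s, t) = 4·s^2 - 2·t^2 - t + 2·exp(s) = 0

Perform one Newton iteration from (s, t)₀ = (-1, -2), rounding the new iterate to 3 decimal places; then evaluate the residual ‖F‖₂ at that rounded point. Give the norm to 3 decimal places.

At (-1, -2): F = (-8.000, -1.26424).
Jacobian J = [[-2·s + 1, 1], [8·s + 2·exp(s), -4·t - 1]].
At the point, J = [[3.000, 1.000], [-7.26424, 7.000]] (det J = 28.26424).
Solving J·Δ = −F gives Δ = (1.937, 2.190).
Then the next iterate is (s, t)₁ = (0.937, 0.190).
Re-evaluating at (0.937, 0.190): F = (-3.75097, 8.35430), so ‖F‖₂ = 9.158.

9.158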